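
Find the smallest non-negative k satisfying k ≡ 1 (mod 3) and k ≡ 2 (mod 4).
M = 3 × 4 = 12. M₁ = 4, y₁ ≡ 1 (mod 3). M₂ = 3, y₂ ≡ 3 (mod 4). k = 1×4×1 + 2×3×3 ≡ 10 (mod 12)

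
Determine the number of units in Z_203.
168

Prime factorization: 203 = 7 × 29
Using the formula φ(n) = n × Π(1 - 1/p) for each prime factor p:
φ(203) = 203 × (1 - 1/7) × (1 - 1/29)
φ(203) = 168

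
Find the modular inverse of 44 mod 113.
44^(-1) ≡ 18 (mod 113). Verification: 44 × 18 = 792 ≡ 1 (mod 113)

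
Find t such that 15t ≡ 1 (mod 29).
15^(-1) ≡ 2 (mod 29). Verification: 15 × 2 = 30 ≡ 1 (mod 29)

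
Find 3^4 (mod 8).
4 = 4 (binary 100). Repeated squaring mod 8: 3^1 ≡ 3; 3^2 ≡ 3² = 9 ≡ 1; 3^4 ≡ 1² = 1 ≡ 1. So 3^4 ≡ 1 (mod 8).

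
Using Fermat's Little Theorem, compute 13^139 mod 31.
By Fermat: 13^{30} ≡ 1 (mod 31). 139 = 4×30 + 19. So 13^{139} ≡ 13^{19} ≡ 21 (mod 31)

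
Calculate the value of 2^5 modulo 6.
5 = 4 + 1 (binary 101). Repeated squaring mod 6: 2^1 ≡ 2; 2^2 ≡ 2² = 4 ≡ 4; 2^4 ≡ 4² = 16 ≡ 4. Multiply: 2^5 = 2^4 × 2^1 ≡ 4 × 2 (mod 6): 4 × 2 = 8 ≡ 2. So 2^5 ≡ 2 (mod 6).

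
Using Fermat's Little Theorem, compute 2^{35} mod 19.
10

By Fermat's Little Theorem, a^(p-1) ≡ 1 (mod p) for prime p and gcd(a, p) = 1
Here p = 19, so 2^18 ≡ 1 (mod 19)
We can reduce the exponent: 35 mod 18 = 17
So 2^35 ≡ 2^17 (mod 19)
Computing: 2^17 mod 19 = 10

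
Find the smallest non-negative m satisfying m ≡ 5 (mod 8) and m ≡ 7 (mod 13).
M = 8 × 13 = 104. M₁ = 13, y₁ ≡ 5 (mod 8). M₂ = 8, y₂ ≡ 5 (mod 13). m = 5×13×5 + 7×8×5 ≡ 85 (mod 104)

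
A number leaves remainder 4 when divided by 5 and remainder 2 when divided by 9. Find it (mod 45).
M = 5 × 9 = 45. M₁ = 9, y₁ ≡ 4 (mod 5). M₂ = 5, y₂ ≡ 2 (mod 9). r = 4×9×4 + 2×5×2 ≡ 29 (mod 45)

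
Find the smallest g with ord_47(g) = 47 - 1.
p - 1 = 46 has prime divisors 2, 23. h is a primitive root mod 47 iff h^(46/q) ≢ 1 (mod 47) for each such q.
h = 2: 2^23 ≡ 1, 2^2 ≡ 4 (mod 47); 2^23 ≡ 1, so not a primitive root.
h = 3: 3^23 ≡ 1, 3^2 ≡ 9 (mod 47); 3^23 ≡ 1, so not a primitive root.
h = 4: 4^23 ≡ 1, 4^2 ≡ 16 (mod 47); 4^23 ≡ 1, so not a primitive root.
h = 5: 5^23 ≡ 46, 5^2 ≡ 25 (mod 47); none is 1, so 5 has order 46 and is a primitive root.
The smallest primitive root mod 47 is g = 5.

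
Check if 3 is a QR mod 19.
By Euler's criterion: 3^{9} ≡ 18 (mod 19). Since this equals -1 (≡ 18), 3 is not a QR.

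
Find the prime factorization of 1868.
2^2 × 467

Divide by primes starting from smallest:
1868 ÷ 2 = 934
934 ÷ 2 = 467
467 ÷ 467 = 1

1868 = 2^2 × 467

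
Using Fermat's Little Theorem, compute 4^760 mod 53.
By Fermat: 4^{52} ≡ 1 (mod 53). 760 ≡ 32 (mod 52). So 4^{760} ≡ 4^{32} ≡ 15 (mod 53)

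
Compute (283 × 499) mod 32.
1

(283 × 499) = 141217
141217 mod 32 = 1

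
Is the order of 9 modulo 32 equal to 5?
No, the actual order is 4, not 5.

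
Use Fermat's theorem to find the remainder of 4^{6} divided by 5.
1

By Fermat's Little Theorem, a^(p-1) ≡ 1 (mod p) for prime p and gcd(a, p) = 1
Here p = 5, so 4^4 ≡ 1 (mod 5)
We can reduce the exponent: 6 mod 4 = 2
So 4^6 ≡ 4^2 (mod 5)
Computing: 4^2 mod 5 = 1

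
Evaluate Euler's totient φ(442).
192

Prime factorization: 442 = 2 × 13 × 17
Using the formula φ(n) = n × Π(1 - 1/p) for each prime factor p:
φ(442) = 442 × (1 - 1/2) × (1 - 1/13) × (1 - 1/17)
φ(442) = 192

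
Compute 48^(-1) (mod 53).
21

Using Extended Euclidean Algorithm:
gcd(48, 53) = 1
Bezout coefficients: 48 × 21 + 53 × -19 = 1
So 48 × 21 ≡ 1 (mod 53)
The inverse is 21 mod 53 = 21
Verification: 48 × 21 = 1008 = 19 × 53 + 1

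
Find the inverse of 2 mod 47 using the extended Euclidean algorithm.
Extended GCD: 2(-23) + 47(1) = 1. So 2^(-1) ≡ 24 ≡ 24 (mod 47). Verify: 2 × 24 = 48 ≡ 1 (mod 47)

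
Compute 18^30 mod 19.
Using Fermat: 18^{18} ≡ 1 (mod 19). 30 ≡ 12 (mod 18). So 18^{30} ≡ 18^{12} ≡ 1 (mod 19)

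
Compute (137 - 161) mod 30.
6

(137 - 161) = -24
-24 mod 30 = 6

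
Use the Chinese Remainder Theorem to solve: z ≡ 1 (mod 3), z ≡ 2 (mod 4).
M = 3 × 4 = 12. M₁ = 4, y₁ ≡ 1 (mod 3). M₂ = 3, y₂ ≡ 3 (mod 4). z = 1×4×1 + 2×3×3 ≡ 10 (mod 12)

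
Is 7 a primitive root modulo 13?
Yes

To verify, check if 7^(12/q) ≢ 1 (mod 13) for each prime divisor q of 12
Divisors of 12 = 12: [1, 2, 3, 4, 6, 12]
  7^(12/2) = 7^6 ≡ 12 (mod 13)
  7^(12/3) = 7^4 ≡ 9 (mod 13)
Conclusion: 7 is a primitive root modulo 13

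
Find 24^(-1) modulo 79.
56

Using Extended Euclidean Algorithm:
gcd(24, 79) = 1
Bezout coefficients: 24 × -23 + 79 × 7 = 1
So 24 × -23 ≡ 1 (mod 79)
The inverse is -23 mod 79 = 56
Verification: 24 × 56 = 1344 = 17 × 79 + 1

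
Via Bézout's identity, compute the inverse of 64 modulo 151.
Extended GCD: 64(59) + 151(-25) = 1. So 64^(-1) ≡ 59 ≡ 59 (mod 151). Verify: 64 × 59 = 3776 ≡ 1 (mod 151)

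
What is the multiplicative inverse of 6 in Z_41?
7

Using Extended Euclidean Algorithm:
gcd(6, 41) = 1
Bezout coefficients: 6 × 7 + 41 × -1 = 1
So 6 × 7 ≡ 1 (mod 41)
The inverse is 7 mod 41 = 7
Verification: 6 × 7 = 42 = 1 × 41 + 1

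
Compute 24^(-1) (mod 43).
9

Using Extended Euclidean Algorithm:
gcd(24, 43) = 1
Bezout coefficients: 24 × 9 + 43 × -5 = 1
So 24 × 9 ≡ 1 (mod 43)
The inverse is 9 mod 43 = 9
Verification: 24 × 9 = 216 = 5 × 43 + 1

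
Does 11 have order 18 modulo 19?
p - 1 = 18 has prime divisors 2, 3. Check 11^(18/q) mod 19 for each: 11^(18/2) = 11^9 ≡ 1, 11^(18/3) = 11^6 ≡ 1 (mod 19). Since 11^9 ≡ 1 (mod 19), the order of 11 divides 9 (in fact the order is 3) ≠ 18, so it is not a primitive root.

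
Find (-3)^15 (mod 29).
Using repeated squaring. (-3) ≡ 26 (mod 29). 15 = 8 + 4 + 2 + 1 (binary 1111). Repeated squaring mod 29: 26^1 ≡ 26; 26^2 ≡ 26² = 676 ≡ 9; 26^4 ≡ 9² = 81 ≡ 23; 26^8 ≡ 23² = 529 ≡ 7. Multiply: (-3)^15 ≡ 26^8 × 26^4 × 26^2 × 26^1 ≡ 7 × 23 × 9 × 26 (mod 29): 7 × 23 = 161 ≡ 16; 16 × 9 = 144 ≡ 28; 28 × 26 = 728 ≡ 3. So (-3)^15 ≡ 3 (mod 29).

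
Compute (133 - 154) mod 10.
9

(133 - 154) = -21
-21 mod 10 = 9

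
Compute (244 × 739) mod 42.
10

(244 × 739) = 180316
180316 mod 42 = 10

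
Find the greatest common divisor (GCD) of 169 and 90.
1

Using the Euclidean algorithm:
169 = 1 × 90 + 79
90 = 1 × 79 + 11
79 = 7 × 11 + 2
11 = 5 × 2 + 1
2 = 2 × 1 + 0

GCD(169, 90) = 1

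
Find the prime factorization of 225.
3^2 × 5^2

Divide by primes starting from smallest:
225 ÷ 3 = 75
75 ÷ 3 = 25
25 ÷ 5 = 5
5 ÷ 5 = 1

225 = 3^2 × 5^2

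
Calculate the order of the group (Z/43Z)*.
42

Prime factorization: 43 = 43
Using the formula φ(n) = n × Π(1 - 1/p) for each prime factor p:
φ(43) = 43 × (1 - 1/43)
φ(43) = 42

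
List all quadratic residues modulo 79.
QRs mod 79: {1, 2, 4, 5, 8, 9, 10, 11, 13, 16, 18, 19, 20, 21, 22, 23, 25, 26, 31, 32, 36, 38, 40, 42, 44, 45, 46, 49, 50, 51, 52, 55, 62, 64, 65, 67, 72, 73, 76}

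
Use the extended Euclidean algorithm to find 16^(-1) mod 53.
Extended GCD: 16(10) + 53(-3) = 1. So 16^(-1) ≡ 10 ≡ 10 (mod 53). Verify: 16 × 10 = 160 ≡ 1 (mod 53)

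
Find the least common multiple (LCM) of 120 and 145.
3480

First find GCD(120, 145) using the Euclidean algorithm:
120 = 0 × 145 + 120
145 = 1 × 120 + 25
120 = 4 × 25 + 20
25 = 1 × 20 + 5
20 = 4 × 5 + 0
GCD(120, 145) = 5

LCM formula: LCM(a, b) = (a × b) / GCD(a, b)
LCM(120, 145) = (120 × 145) / 5
LCM(120, 145) = 17400 / 5
LCM(120, 145) = 3480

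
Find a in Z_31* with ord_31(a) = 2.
30 has order 2 mod 31 since 30^{2} ≡ 1 (mod 31) and no smaller power works.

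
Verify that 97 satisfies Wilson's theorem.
(96)! mod 97 = 96. Since this equals -1 (mod 97), Wilson confirms 97 is prime.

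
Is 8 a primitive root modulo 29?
Yes

To verify, check if 8^(28/q) ≢ 1 (mod 29) for each prime divisor q of 28
Divisors of 28 = 28: [1, 2, 4, 7, 14, 28]
  8^(28/2) = 8^14 ≡ 28 (mod 29)
  8^(28/7) = 8^4 ≡ 7 (mod 29)
Conclusion: 8 is a primitive root modulo 29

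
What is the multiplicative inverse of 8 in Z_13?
8^(-1) ≡ 5 (mod 13). Verification: 8 × 5 = 40 ≡ 1 (mod 13)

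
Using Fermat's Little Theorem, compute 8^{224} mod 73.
64

By Fermat's Little Theorem, a^(p-1) ≡ 1 (mod p) for prime p and gcd(a, p) = 1
Here p = 73, so 8^72 ≡ 1 (mod 73)
We can reduce the exponent: 224 mod 72 = 8
So 8^224 ≡ 8^8 (mod 73)
Computing: 8^8 mod 73 = 64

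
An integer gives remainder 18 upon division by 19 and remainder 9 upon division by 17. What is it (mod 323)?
M = 19 × 17 = 323. M₁ = 17, y₁ ≡ 9 (mod 19). M₂ = 19, y₂ ≡ 9 (mod 17). t = 18×17×9 + 9×19×9 ≡ 94 (mod 323). The smallest positive such number is 94.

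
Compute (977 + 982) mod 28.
27

(977 + 982) = 1959
1959 mod 28 = 27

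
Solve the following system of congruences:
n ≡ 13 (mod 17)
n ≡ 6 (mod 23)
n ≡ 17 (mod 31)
11828

Using the Chinese Remainder Theorem:
M = product of moduli = 12121
For equation 1: M_1 = 713, 713 ≡ 16 (mod 17), inverse of 713 mod 17 is 16 (check: 16 × 16 = 256 ≡ 1 (mod 17))
For equation 2: M_2 = 527, 527 ≡ 21 (mod 23), inverse of 527 mod 23 is 11 (check: 21 × 11 = 231 ≡ 1 (mod 23))
For equation 3: M_3 = 391, 391 ≡ 19 (mod 31), inverse of 391 mod 31 is 18 (check: 19 × 18 = 342 ≡ 1 (mod 31))
Combine: n ≡ Σ r_i×M_i×(M_i⁻¹ mod m_i) = 13×713×16 + 6×527×11 + 17×391×18 = 148304 + 34782 + 119646 = 302732
302732 mod 12121 = 11828
n ≡ 11828 (mod 12121)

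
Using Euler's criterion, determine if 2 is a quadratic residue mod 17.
By Euler's criterion: 2^{8} ≡ 1 (mod 17). Since this equals 1, 2 is a QR.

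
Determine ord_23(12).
Powers of 12 mod 23: 12^1≡12, 12^2≡6, 12^3≡3, 12^4≡13, 12^5≡18, 12^6≡9, 12^7≡16, 12^8≡8, 12^9≡4, 12^10≡2, 12^11≡1. Order = 11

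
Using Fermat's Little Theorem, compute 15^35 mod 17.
By Fermat: 15^{16} ≡ 1 (mod 17). 35 = 2×16 + 3. So 15^{35} ≡ 15^{3} ≡ 9 (mod 17)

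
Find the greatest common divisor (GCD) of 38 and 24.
2

Using the Euclidean algorithm:
38 = 1 × 24 + 14
24 = 1 × 14 + 10
14 = 1 × 10 + 4
10 = 2 × 4 + 2
4 = 2 × 2 + 0

GCD(38, 24) = 2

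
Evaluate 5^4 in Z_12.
4 = 4 (binary 100). Repeated squaring mod 12: 5^1 ≡ 5; 5^2 ≡ 5² = 25 ≡ 1; 5^4 ≡ 1² = 1 ≡ 1. So 5^4 ≡ 1 (mod 12).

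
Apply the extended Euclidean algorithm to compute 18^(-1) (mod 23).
Extended GCD: 18(9) + 23(-7) = 1. So 18^(-1) ≡ 9 ≡ 9 (mod 23). Verify: 18 × 9 = 162 ≡ 1 (mod 23)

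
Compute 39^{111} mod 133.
1

Using successive squaring:
Binary expansion of 111: 1101111
Powers of 39 mod 133 (each is the square of the previous):
  39^1 ≡ 39 (mod 133)
  39^2 ≡ 39² = 1521 ≡ 58 (mod 133)
  39^4 ≡ 58² = 3364 ≡ 39 (mod 133)
  39^8 ≡ 39² = 1521 ≡ 58 (mod 133)
  39^16 ≡ 58² = 3364 ≡ 39 (mod 133)
  39^32 ≡ 39² = 1521 ≡ 58 (mod 133)
  39^64 ≡ 58² = 3364 ≡ 39 (mod 133)
111 = 64 + 32 + 8 + 4 + 2 + 1, so 39^111 = 39^64 × 39^32 × 39^8 × 39^4 × 39^2 × 39^1 ≡ 39 × 58 × 58 × 39 × 58 × 39 (mod 133)
Multiplying step by step:
  39 × 58 = 2262 ≡ 1 (mod 133)
  1 × 58 = 58 ≡ 58 (mod 133)
  58 × 39 = 2262 ≡ 1 (mod 133)
  1 × 58 = 58 ≡ 58 (mod 133)
  58 × 39 = 2262 ≡ 1 (mod 133)
Result: 39^111 ≡ 1 (mod 133)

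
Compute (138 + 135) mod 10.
3

(138 + 135) = 273
273 mod 10 = 3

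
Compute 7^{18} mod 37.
1

Using successive squaring:
Binary expansion of 18: 10010
Powers of 7 mod 37 (each is the square of the previous):
  7^1 ≡ 7 (mod 37)
  7^2 ≡ 7² = 49 ≡ 12 (mod 37)
  7^4 ≡ 12² = 144 ≡ 33 (mod 37)
  7^8 ≡ 33² = 1089 ≡ 16 (mod 37)
  7^16 ≡ 16² = 256 ≡ 34 (mod 37)
18 = 16 + 2, so 7^18 = 7^16 × 7^2 ≡ 34 × 12 (mod 37)
Multiplying step by step:
  34 × 12 = 408 ≡ 1 (mod 37)
Result: 7^18 ≡ 1 (mod 37)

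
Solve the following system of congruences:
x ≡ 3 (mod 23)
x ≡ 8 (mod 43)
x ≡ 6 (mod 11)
7662

Using the Chinese Remainder Theorem:
M = product of moduli = 10879
For equation 1: M_1 = 473, 473 ≡ 13 (mod 23), inverse of 473 mod 23 is 16 (check: 13 × 16 = 208 ≡ 1 (mod 23))
For equation 2: M_2 = 253, 253 ≡ 38 (mod 43), inverse of 253 mod 43 is 17 (check: 38 × 17 = 646 ≡ 1 (mod 43))
For equation 3: M_3 = 989, 989 ≡ 10 (mod 11), inverse of 989 mod 11 is 10 (check: 10 × 10 = 100 ≡ 1 (mod 11))
Combine: x ≡ Σ r_i×M_i×(M_i⁻¹ mod m_i) = 3×473×16 + 8×253×17 + 6×989×10 = 22704 + 34408 + 59340 = 116452
116452 mod 10879 = 7662
x ≡ 7662 (mod 10879)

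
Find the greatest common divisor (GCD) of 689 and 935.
1

Using the Euclidean algorithm:
689 = 0 × 935 + 689
935 = 1 × 689 + 246
689 = 2 × 246 + 197
246 = 1 × 197 + 49
197 = 4 × 49 + 1
49 = 49 × 1 + 0

GCD(689, 935) = 1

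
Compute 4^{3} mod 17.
13

Using successive squaring:
Binary expansion of 3: 11
Powers of 4 mod 17 (each is the square of the previous):
  4^1 ≡ 4 (mod 17)
  4^2 ≡ 4² = 16 ≡ 16 (mod 17)
3 = 2 + 1, so 4^3 = 4^2 × 4^1 ≡ 16 × 4 (mod 17)
Multiplying step by step:
  16 × 4 = 64 ≡ 13 (mod 17)
Result: 4^3 ≡ 13 (mod 17)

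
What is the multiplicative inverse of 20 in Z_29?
20^(-1) ≡ 16 (mod 29). Verification: 20 × 16 = 320 ≡ 1 (mod 29)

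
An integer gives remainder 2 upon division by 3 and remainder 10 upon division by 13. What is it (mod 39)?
M = 3 × 13 = 39. M₁ = 13, y₁ ≡ 1 (mod 3). M₂ = 3, y₂ ≡ 9 (mod 13). m = 2×13×1 + 10×3×9 ≡ 23 (mod 39). The smallest positive such number is 23.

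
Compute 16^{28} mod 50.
46

Using successive squaring:
Binary expansion of 28: 11100
Powers of 16 mod 50 (each is the square of the previous):
  16^1 ≡ 16 (mod 50)
  16^2 ≡ 16² = 256 ≡ 6 (mod 50)
  16^4 ≡ 6² = 36 ≡ 36 (mod 50)
  16^8 ≡ 36² = 1296 ≡ 46 (mod 50)
  16^16 ≡ 46² = 2116 ≡ 16 (mod 50)
28 = 16 + 8 + 4, so 16^28 = 16^16 × 16^8 × 16^4 ≡ 16 × 46 × 36 (mod 50)
Multiplying step by step:
  16 × 46 = 736 ≡ 36 (mod 50)
  36 × 36 = 1296 ≡ 46 (mod 50)
Result: 16^28 ≡ 46 (mod 50)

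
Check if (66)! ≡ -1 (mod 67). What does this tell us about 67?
(66)! mod 67 = 66. Since this equals -1 (mod 67), Wilson confirms 67 is prime.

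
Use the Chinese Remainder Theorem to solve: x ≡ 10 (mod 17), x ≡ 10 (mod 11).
10

Using the Chinese Remainder Theorem:
M = product of moduli = 187
For equation 1: M_1 = 11, 11 ≡ 11 (mod 17), inverse of 11 mod 17 is 14 (check: 11 × 14 = 154 ≡ 1 (mod 17))
For equation 2: M_2 = 17, 17 ≡ 6 (mod 11), inverse of 17 mod 11 is 2 (check: 6 × 2 = 12 ≡ 1 (mod 11))
Combine: x ≡ Σ r_i×M_i×(M_i⁻¹ mod m_i) = 10×11×14 + 10×17×2 = 1540 + 340 = 1880
1880 mod 187 = 10
x ≡ 10 (mod 187)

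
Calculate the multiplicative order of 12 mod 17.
Powers of 12 mod 17: 12^1≡12, 12^2≡8, 12^3≡11, 12^4≡13, 12^5≡3, 12^6≡2, 12^7≡7, 12^8≡16, 12^9≡5, 12^10≡9, 12^11≡6, 12^12≡4, 12^13≡14, 12^14≡15, 12^15≡10, 12^16≡1. Order = 16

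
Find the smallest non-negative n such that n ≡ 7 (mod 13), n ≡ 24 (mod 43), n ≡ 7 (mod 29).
13956

Using the Chinese Remainder Theorem:
M = product of moduli = 16211
For equation 1: M_1 = 1247, 1247 ≡ 12 (mod 13), inverse of 1247 mod 13 is 12 (check: 12 × 12 = 144 ≡ 1 (mod 13))
For equation 2: M_2 = 377, 377 ≡ 33 (mod 43), inverse of 377 mod 43 is 30 (check: 33 × 30 = 990 ≡ 1 (mod 43))
For equation 3: M_3 = 559, 559 ≡ 8 (mod 29), inverse of 559 mod 29 is 11 (check: 8 × 11 = 88 ≡ 1 (mod 29))
Combine: n ≡ Σ r_i×M_i×(M_i⁻¹ mod m_i) = 7×1247×12 + 24×377×30 + 7×559×11 = 104748 + 271440 + 43043 = 419231
419231 mod 16211 = 13956
n ≡ 13956 (mod 16211)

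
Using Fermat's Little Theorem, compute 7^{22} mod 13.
4

By Fermat's Little Theorem, a^(p-1) ≡ 1 (mod p) for prime p and gcd(a, p) = 1
Here p = 13, so 7^12 ≡ 1 (mod 13)
We can reduce the exponent: 22 mod 12 = 10
So 7^22 ≡ 7^10 (mod 13)
Computing: 7^10 mod 13 = 4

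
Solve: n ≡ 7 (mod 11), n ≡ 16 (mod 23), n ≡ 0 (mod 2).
M = 11 × 23 × 2 = 506. M₁ = 46, y₁ ≡ 6 (mod 11). M₂ = 22, y₂ ≡ 22 (mod 23). M₃ = 253, y₃ ≡ 1 (mod 2). n = 7×46×6 + 16×22×22 + 0×253×1 ≡ 62 (mod 506)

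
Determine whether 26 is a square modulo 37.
By Euler's criterion: 26^{18} ≡ 1 (mod 37). Since this equals 1, 26 is a QR.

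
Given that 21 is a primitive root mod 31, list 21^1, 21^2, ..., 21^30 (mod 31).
g^1, g^2, ..., g^{30} mod 31: {21, 7, 23, 18, 6, 2, 11, 14, 15, 5, 12, 4, 22, 28, 30, 10, 24, 8, 13, 25, 29, 20, 17, 16, 26, 19, 27, 9, 3, 1}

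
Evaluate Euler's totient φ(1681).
1640

Prime factorization: 1681 = 41^2
Using the formula φ(n) = n × Π(1 - 1/p) for each prime factor p:
φ(1681) = 1681 × (1 - 1/41)
φ(1681) = 1640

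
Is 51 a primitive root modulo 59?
No

To verify, check if 51^(58/q) ≢ 1 (mod 59) for each prime divisor q of 58
Divisors of 58 = 58: [1, 2, 29, 58]
  51^(58/2) = 51^29 ≡ 1 (mod 59)
  51^(58/29) = 51^2 ≡ 5 (mod 59)
Conclusion: 51 is not a primitive root modulo 59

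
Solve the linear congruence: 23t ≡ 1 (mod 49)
32

Since gcd(23, 49) = 1 divides 1, a solution exists.
Multiply both sides by the inverse of 23 mod 49:
  23^(-1) mod 49 = 32
  x ≡ 32 × 1 ≡ 32 ≡ 32 (mod 49)
Verification: 23 × 32 = 736 = 15 × 49 + 1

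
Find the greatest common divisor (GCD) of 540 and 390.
30

Using the Euclidean algorithm:
540 = 1 × 390 + 150
390 = 2 × 150 + 90
150 = 1 × 90 + 60
90 = 1 × 60 + 30
60 = 2 × 30 + 0

GCD(540, 390) = 30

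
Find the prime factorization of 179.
179

Divide by primes starting from smallest:
179 ÷ 179 = 1

179 = 179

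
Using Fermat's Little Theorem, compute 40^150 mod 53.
By Fermat: 40^{52} ≡ 1 (mod 53). 150 = 2×52 + 46. So 40^{150} ≡ 40^{46} ≡ 15 (mod 53)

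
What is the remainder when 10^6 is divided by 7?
10 ≡ 3 (mod 7). 6 = 4 + 2 (binary 110). Repeated squaring mod 7: 3^1 ≡ 3; 3^2 ≡ 3² = 9 ≡ 2; 3^4 ≡ 2² = 4 ≡ 4. Multiply: 10^6 ≡ 3^4 × 3^2 ≡ 4 × 2 (mod 7): 4 × 2 = 8 ≡ 1. So 10^6 ≡ 1 (mod 7).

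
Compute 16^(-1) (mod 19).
6

Using Extended Euclidean Algorithm:
gcd(16, 19) = 1
Bezout coefficients: 16 × 6 + 19 × -5 = 1
So 16 × 6 ≡ 1 (mod 19)
The inverse is 6 mod 19 = 6
Verification: 16 × 6 = 96 = 5 × 19 + 1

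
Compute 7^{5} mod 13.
11

Using successive squaring:
Binary expansion of 5: 101
Powers of 7 mod 13 (each is the square of the previous):
  7^1 ≡ 7 (mod 13)
  7^2 ≡ 7² = 49 ≡ 10 (mod 13)
  7^4 ≡ 10² = 100 ≡ 9 (mod 13)
5 = 4 + 1, so 7^5 = 7^4 × 7^1 ≡ 9 × 7 (mod 13)
Multiplying step by step:
  9 × 7 = 63 ≡ 11 (mod 13)
Result: 7^5 ≡ 11 (mod 13)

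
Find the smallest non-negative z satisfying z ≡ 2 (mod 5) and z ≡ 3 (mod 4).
M = 5 × 4 = 20. M₁ = 4, y₁ ≡ 4 (mod 5). M₂ = 5, y₂ ≡ 1 (mod 4). z = 2×4×4 + 3×5×1 ≡ 7 (mod 20)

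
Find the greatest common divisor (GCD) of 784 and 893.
1

Using the Euclidean algorithm:
784 = 0 × 893 + 784
893 = 1 × 784 + 109
784 = 7 × 109 + 21
109 = 5 × 21 + 4
21 = 5 × 4 + 1
4 = 4 × 1 + 0

GCD(784, 893) = 1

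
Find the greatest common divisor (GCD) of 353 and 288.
1

Using the Euclidean algorithm:
353 = 1 × 288 + 65
288 = 4 × 65 + 28
65 = 2 × 28 + 9
28 = 3 × 9 + 1
9 = 9 × 1 + 0

GCD(353, 288) = 1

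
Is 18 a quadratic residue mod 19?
By Euler's criterion: 18^{9} ≡ 18 (mod 19). Since this equals -1 (≡ 18), 18 is not a QR.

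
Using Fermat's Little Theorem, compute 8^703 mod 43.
By Fermat: 8^{42} ≡ 1 (mod 43). 703 ≡ 31 (mod 42). So 8^{703} ≡ 8^{31} ≡ 39 (mod 43)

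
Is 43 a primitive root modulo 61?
p - 1 = 60 has prime divisors 2, 3, 5. Check 43^(60/q) mod 61 for each: 43^(60/2) = 43^30 ≡ 60, 43^(60/3) = 43^20 ≡ 47, 43^(60/5) = 43^12 ≡ 58 (mod 61). None of these is 1, so 43 has order 60 = φ(61), so it is a primitive root mod 61.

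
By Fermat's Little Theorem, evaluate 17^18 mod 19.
By Fermat's Little Theorem, 17^{18} ≡ 1 (mod 19) since 19 is prime and gcd(17, 19) = 1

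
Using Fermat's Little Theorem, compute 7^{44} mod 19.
11

By Fermat's Little Theorem, a^(p-1) ≡ 1 (mod p) for prime p and gcd(a, p) = 1
Here p = 19, so 7^18 ≡ 1 (mod 19)
We can reduce the exponent: 44 mod 18 = 8
So 7^44 ≡ 7^8 (mod 19)
Computing: 7^8 mod 19 = 11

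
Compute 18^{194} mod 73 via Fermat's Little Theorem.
37

By Fermat's Little Theorem, a^(p-1) ≡ 1 (mod p) for prime p and gcd(a, p) = 1
Here p = 73, so 18^72 ≡ 1 (mod 73)
We can reduce the exponent: 194 mod 72 = 50
So 18^194 ≡ 18^50 (mod 73)
Computing: 18^50 mod 73 = 37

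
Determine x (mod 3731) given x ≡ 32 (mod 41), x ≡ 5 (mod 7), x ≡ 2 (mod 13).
3148

Using the Chinese Remainder Theorem:
M = product of moduli = 3731
For equation 1: M_1 = 91, 91 ≡ 9 (mod 41), inverse of 91 mod 41 is 32 (check: 9 × 32 = 288 ≡ 1 (mod 41))
For equation 2: M_2 = 533, 533 ≡ 1 (mod 7), inverse of 533 mod 7 is 1 (check: 1 × 1 = 1 ≡ 1 (mod 7))
For equation 3: M_3 = 287, 287 ≡ 1 (mod 13), inverse of 287 mod 13 is 1 (check: 1 × 1 = 1 ≡ 1 (mod 13))
Combine: x ≡ Σ r_i×M_i×(M_i⁻¹ mod m_i) = 32×91×32 + 5×533×1 + 2×287×1 = 93184 + 2665 + 574 = 96423
96423 mod 3731 = 3148
x ≡ 3148 (mod 3731)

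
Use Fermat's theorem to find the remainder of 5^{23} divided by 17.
10

By Fermat's Little Theorem, a^(p-1) ≡ 1 (mod p) for prime p and gcd(a, p) = 1
Here p = 17, so 5^16 ≡ 1 (mod 17)
We can reduce the exponent: 23 mod 16 = 7
So 5^23 ≡ 5^7 (mod 17)
Computing: 5^7 mod 17 = 10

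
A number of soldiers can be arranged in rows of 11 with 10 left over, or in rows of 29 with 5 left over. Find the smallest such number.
M = 11 × 29 = 319. M₁ = 29, y₁ ≡ 8 (mod 11). M₂ = 11, y₂ ≡ 8 (mod 29). z = 10×29×8 + 5×11×8 ≡ 208 (mod 319). The smallest positive such number is 208.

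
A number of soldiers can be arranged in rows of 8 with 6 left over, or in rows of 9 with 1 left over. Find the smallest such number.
M = 8 × 9 = 72. M₁ = 9, y₁ ≡ 1 (mod 8). M₂ = 8, y₂ ≡ 8 (mod 9). y = 6×9×1 + 1×8×8 ≡ 46 (mod 72). The smallest positive such number is 46.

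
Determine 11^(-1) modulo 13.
11^(-1) ≡ 6 (mod 13). Verification: 11 × 6 = 66 ≡ 1 (mod 13)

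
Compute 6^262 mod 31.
Using Fermat: 6^{30} ≡ 1 (mod 31). 262 ≡ 22 (mod 30). So 6^{262} ≡ 6^{22} ≡ 25 (mod 31)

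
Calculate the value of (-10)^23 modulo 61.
Using repeated squaring. (-10) ≡ 51 (mod 61). 23 = 16 + 4 + 2 + 1 (binary 10111). Repeated squaring mod 61: 51^1 ≡ 51; 51^2 ≡ 51² = 2601 ≡ 39; 51^4 ≡ 39² = 1521 ≡ 57; 51^8 ≡ 57² = 3249 ≡ 16; 51^16 ≡ 16² = 256 ≡ 12. Multiply: (-10)^23 ≡ 51^16 × 51^4 × 51^2 × 51^1 ≡ 12 × 57 × 39 × 51 (mod 61): 12 × 57 = 684 ≡ 13; 13 × 39 = 507 ≡ 19; 19 × 51 = 969 ≡ 54. So (-10)^23 ≡ 54 (mod 61).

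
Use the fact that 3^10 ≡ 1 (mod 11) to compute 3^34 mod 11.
By Fermat: 3^{10} ≡ 1 (mod 11). 34 = 3×10 + 4. So 3^{34} ≡ 3^{4} ≡ 4 (mod 11)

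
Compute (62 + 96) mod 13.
2

(62 + 96) = 158
158 mod 13 = 2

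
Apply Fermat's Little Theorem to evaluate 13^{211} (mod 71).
13

By Fermat's Little Theorem, a^(p-1) ≡ 1 (mod p) for prime p and gcd(a, p) = 1
Here p = 71, so 13^70 ≡ 1 (mod 71)
We can reduce the exponent: 211 mod 70 = 1
So 13^211 ≡ 13^1 (mod 71)
Computing: 13^1 mod 71 = 13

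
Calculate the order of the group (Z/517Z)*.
460

Prime factorization: 517 = 11 × 47
Using the formula φ(n) = n × Π(1 - 1/p) for each prime factor p:
φ(517) = 517 × (1 - 1/11) × (1 - 1/47)
φ(517) = 460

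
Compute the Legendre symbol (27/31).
(27/31) = 27^{15} mod 31 = -1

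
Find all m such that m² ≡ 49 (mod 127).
The square roots of 49 mod 127 are 120 and 7. Verify: 120² = 14400 ≡ 49 (mod 127)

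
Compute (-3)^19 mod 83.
Using repeated squaring. (-3) ≡ 80 (mod 83). 19 = 16 + 2 + 1 (binary 10011). Repeated squaring mod 83: 80^1 ≡ 80; 80^2 ≡ 80² = 6400 ≡ 9; 80^4 ≡ 9² = 81 ≡ 81; 80^8 ≡ 81² = 6561 ≡ 4; 80^16 ≡ 4² = 16 ≡ 16. Multiply: (-3)^19 ≡ 80^16 × 80^2 × 80^1 ≡ 16 × 9 × 80 (mod 83): 16 × 9 = 144 ≡ 61; 61 × 80 = 4880 ≡ 66. So (-3)^19 ≡ 66 (mod 83).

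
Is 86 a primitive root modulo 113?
p - 1 = 112 has prime divisors 2, 7. Check 86^(112/q) mod 113 for each: 86^(112/2) = 86^56 ≡ 112, 86^(112/7) = 86^16 ≡ 16 (mod 113). None of these is 1, so 86 has order 112 = φ(113), so it is a primitive root mod 113.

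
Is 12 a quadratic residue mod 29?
By Euler's criterion: 12^{14} ≡ 28 (mod 29). Since this equals -1 (≡ 28), 12 is not a QR.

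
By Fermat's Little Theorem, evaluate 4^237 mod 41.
By Fermat: 4^{40} ≡ 1 (mod 41). 237 = 5×40 + 37. So 4^{237} ≡ 4^{37} ≡ 25 (mod 41)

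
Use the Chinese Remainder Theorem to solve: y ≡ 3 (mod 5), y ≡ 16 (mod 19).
M = 5 × 19 = 95. M₁ = 19, y₁ ≡ 4 (mod 5). M₂ = 5, y₂ ≡ 4 (mod 19). y = 3×19×4 + 16×5×4 ≡ 73 (mod 95)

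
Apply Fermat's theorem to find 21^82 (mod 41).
By Fermat: 21^{40} ≡ 1 (mod 41). 82 = 2×40 + 2. So 21^{82} ≡ 21^{2} ≡ 31 (mod 41)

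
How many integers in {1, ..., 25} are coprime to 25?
20

Prime factorization: 25 = 5^2
Using the formula φ(n) = n × Π(1 - 1/p) for each prime factor p:
φ(25) = 25 × (1 - 1/5)
φ(25) = 20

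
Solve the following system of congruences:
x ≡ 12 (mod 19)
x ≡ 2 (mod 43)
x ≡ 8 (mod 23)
905

Using the Chinese Remainder Theorem:
M = product of moduli = 18791
For equation 1: M_1 = 989, 989 ≡ 1 (mod 19), inverse of 989 mod 19 is 1 (check: 1 × 1 = 1 ≡ 1 (mod 19))
For equation 2: M_2 = 437, 437 ≡ 7 (mod 43), inverse of 437 mod 43 is 37 (check: 7 × 37 = 259 ≡ 1 (mod 43))
For equation 3: M_3 = 817, 817 ≡ 12 (mod 23), inverse of 817 mod 23 is 2 (check: 12 × 2 = 24 ≡ 1 (mod 23))
Combine: x ≡ Σ r_i×M_i×(M_i⁻¹ mod m_i) = 12×989×1 + 2×437×37 + 8×817×2 = 11868 + 32338 + 13072 = 57278
57278 mod 18791 = 905
x ≡ 905 (mod 18791)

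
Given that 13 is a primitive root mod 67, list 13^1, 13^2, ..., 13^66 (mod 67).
g^1, g^2, ..., g^{66} mod 67: {13, 35, 53, 19, 46, 62, 2, 26, 3, 39, 38, 25, 57, 4, 52, 6, 11, 9, 50, 47, 8, 37, 12, 22, 18, 33, 27, 16, 7, 24, 44, 36, 66, 54, 32, 14, 48, 21, 5, 65, 41, 64, 28, 29, 42, 10, 63, 15, 61, 56, 58, 17, 20, 59, 30, 55, 45, 49, 34, 40, 51, 60, 43, 23, 31, 1}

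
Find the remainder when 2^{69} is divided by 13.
By Fermat: 2^{12} ≡ 1 (mod 13). 69 = 5×12 + 9. So 2^{69} ≡ 2^{9} ≡ 5 (mod 13)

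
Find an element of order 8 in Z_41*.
3 has order 8 mod 41 since 3^{8} ≡ 1 (mod 41) and no smaller power works.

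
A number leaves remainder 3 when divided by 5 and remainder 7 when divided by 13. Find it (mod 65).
M = 5 × 13 = 65. M₁ = 13, y₁ ≡ 2 (mod 5). M₂ = 5, y₂ ≡ 8 (mod 13). n = 3×13×2 + 7×5×8 ≡ 33 (mod 65)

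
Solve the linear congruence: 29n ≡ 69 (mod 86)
35

Since gcd(29, 86) = 1 divides 69, a solution exists.
Multiply both sides by the inverse of 29 mod 86:
  29^(-1) mod 86 = 3
  x ≡ 3 × 69 ≡ 207 ≡ 35 (mod 86)
Verification: 29 × 35 = 1015 = 11 × 86 + 69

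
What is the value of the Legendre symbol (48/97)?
(48/97) = 48^{48} mod 97 = 1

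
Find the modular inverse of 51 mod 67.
51^(-1) ≡ 46 (mod 67). Verification: 51 × 46 = 2346 ≡ 1 (mod 67)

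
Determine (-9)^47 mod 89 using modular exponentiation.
Using repeated squaring. (-9) ≡ 80 (mod 89). 47 = 32 + 8 + 4 + 2 + 1 (binary 101111). Repeated squaring mod 89: 80^1 ≡ 80; 80^2 ≡ 80² = 6400 ≡ 81; 80^4 ≡ 81² = 6561 ≡ 64; 80^8 ≡ 64² = 4096 ≡ 2; 80^16 ≡ 2² = 4 ≡ 4; 80^32 ≡ 4² = 16 ≡ 16. Multiply: (-9)^47 ≡ 80^32 × 80^8 × 80^4 × 80^2 × 80^1 ≡ 16 × 2 × 64 × 81 × 80 (mod 89): 16 × 2 = 32 ≡ 32; 32 × 64 = 2048 ≡ 1; 1 × 81 = 81 ≡ 81; 81 × 80 = 6480 ≡ 72. So (-9)^47 ≡ 72 (mod 89).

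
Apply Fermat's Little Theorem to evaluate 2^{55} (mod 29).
15

By Fermat's Little Theorem, a^(p-1) ≡ 1 (mod p) for prime p and gcd(a, p) = 1
Here p = 29, so 2^28 ≡ 1 (mod 29)
We can reduce the exponent: 55 mod 28 = 27
So 2^55 ≡ 2^27 (mod 29)
Computing: 2^27 mod 29 = 15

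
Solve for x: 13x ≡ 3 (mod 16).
15

Since gcd(13, 16) = 1 divides 3, a solution exists.
Multiply both sides by the inverse of 13 mod 16:
  13^(-1) mod 16 = 5
  x ≡ 5 × 3 ≡ 15 ≡ 15 (mod 16)
Verification: 13 × 15 = 195 = 12 × 16 + 3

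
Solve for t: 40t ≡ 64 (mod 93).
76

Since gcd(40, 93) = 1 divides 64, a solution exists.
Multiply both sides by the inverse of 40 mod 93:
  40^(-1) mod 93 = 7
  x ≡ 7 × 64 ≡ 448 ≡ 76 (mod 93)
Verification: 40 × 76 = 3040 = 32 × 93 + 64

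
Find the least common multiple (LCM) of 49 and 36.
1764

First find GCD(49, 36) using the Euclidean algorithm:
49 = 1 × 36 + 13
36 = 2 × 13 + 10
13 = 1 × 10 + 3
10 = 3 × 3 + 1
3 = 3 × 1 + 0
GCD(49, 36) = 1

LCM formula: LCM(a, b) = (a × b) / GCD(a, b)
LCM(49, 36) = (49 × 36) / 1
LCM(49, 36) = 1764 / 1
LCM(49, 36) = 1764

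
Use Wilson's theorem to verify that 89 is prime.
(88)! mod 89 = 88. Since this equals -1 (mod 89), Wilson confirms 89 is prime.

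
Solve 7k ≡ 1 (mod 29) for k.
25

Using Extended Euclidean Algorithm:
gcd(7, 29) = 1
Bezout coefficients: 7 × -4 + 29 × 1 = 1
So 7 × -4 ≡ 1 (mod 29)
The inverse is -4 mod 29 = 25
Verification: 7 × 25 = 175 = 6 × 29 + 1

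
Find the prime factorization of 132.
2^2 × 3 × 11

Divide by primes starting from smallest:
132 ÷ 2 = 66
66 ÷ 2 = 33
33 ÷ 3 = 11
11 ÷ 11 = 1

132 = 2^2 × 3 × 11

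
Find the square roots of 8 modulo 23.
The square roots of 8 mod 23 are 13 and 10. Verify: 13² = 169 ≡ 8 (mod 23)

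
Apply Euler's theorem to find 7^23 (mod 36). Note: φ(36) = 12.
By Euler: 7^{12} ≡ 1 (mod 36) since gcd(7, 36) = 1. 23 = 1×12 + 11. So 7^{23} ≡ 7^{11} ≡ 31 (mod 36)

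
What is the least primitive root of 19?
2

A primitive root g modulo p has order p-1 = 18
Prime divisors of 18: [2, 3]
g is a primitive root iff g^(18/q) ≢ 1 (mod 19) for each prime divisor q
Testing small values:
  g = 2: 2^9 ≡ 18, 2^6 ≡ 7 (mod 19) → none is 1, primitive root!
The smallest primitive root is 2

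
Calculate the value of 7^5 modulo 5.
7 ≡ 2 (mod 5). 5 = 4 + 1 (binary 101). Repeated squaring mod 5: 2^1 ≡ 2; 2^2 ≡ 2² = 4 ≡ 4; 2^4 ≡ 4² = 16 ≡ 1. Multiply: 7^5 ≡ 2^4 × 2^1 ≡ 1 × 2 (mod 5): 1 × 2 = 2 ≡ 2. So 7^5 ≡ 2 (mod 5).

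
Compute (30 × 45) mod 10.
0

(30 × 45) = 1350
1350 mod 10 = 0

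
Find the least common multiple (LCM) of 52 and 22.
572

First find GCD(52, 22) using the Euclidean algorithm:
52 = 2 × 22 + 8
22 = 2 × 8 + 6
8 = 1 × 6 + 2
6 = 3 × 2 + 0
GCD(52, 22) = 2

LCM formula: LCM(a, b) = (a × b) / GCD(a, b)
LCM(52, 22) = (52 × 22) / 2
LCM(52, 22) = 1144 / 2
LCM(52, 22) = 572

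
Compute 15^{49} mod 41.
24

Using successive squaring:
Binary expansion of 49: 110001
Powers of 15 mod 41 (each is the square of the previous):
  15^1 ≡ 15 (mod 41)
  15^2 ≡ 15² = 225 ≡ 20 (mod 41)
  15^4 ≡ 20² = 400 ≡ 31 (mod 41)
  15^8 ≡ 31² = 961 ≡ 18 (mod 41)
  15^16 ≡ 18² = 324 ≡ 37 (mod 41)
  15^32 ≡ 37² = 1369 ≡ 16 (mod 41)
49 = 32 + 16 + 1, so 15^49 = 15^32 × 15^16 × 15^1 ≡ 16 × 37 × 15 (mod 41)
Multiplying step by step:
  16 × 37 = 592 ≡ 18 (mod 41)
  18 × 15 = 270 ≡ 24 (mod 41)
Result: 15^49 ≡ 24 (mod 41)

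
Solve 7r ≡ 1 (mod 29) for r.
7^(-1) ≡ 25 (mod 29). Verification: 7 × 25 = 175 ≡ 1 (mod 29)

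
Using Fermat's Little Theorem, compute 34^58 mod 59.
By Fermat's Little Theorem, 34^{58} ≡ 1 (mod 59) since 59 is prime and gcd(34, 59) = 1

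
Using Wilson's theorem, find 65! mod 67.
(66)! = (65)! × (66) ≡ -1 (mod 67). So (65)! ≡ -1 × (66)^(-1) ≡ (-1)×(-1) = 1 (mod 67)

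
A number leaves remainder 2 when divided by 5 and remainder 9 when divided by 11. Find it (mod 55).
M = 5 × 11 = 55. M₁ = 11, y₁ ≡ 1 (mod 5). M₂ = 5, y₂ ≡ 9 (mod 11). k = 2×11×1 + 9×5×9 ≡ 42 (mod 55)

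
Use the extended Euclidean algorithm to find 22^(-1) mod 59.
Extended GCD: 22(-8) + 59(3) = 1. So 22^(-1) ≡ 51 ≡ 51 (mod 59). Verify: 22 × 51 = 1122 ≡ 1 (mod 59)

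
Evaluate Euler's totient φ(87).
56

Prime factorization: 87 = 3 × 29
Using the formula φ(n) = n × Π(1 - 1/p) for each prime factor p:
φ(87) = 87 × (1 - 1/3) × (1 - 1/29)
φ(87) = 56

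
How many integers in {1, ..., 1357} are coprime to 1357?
1276

Prime factorization: 1357 = 23 × 59
Using the formula φ(n) = n × Π(1 - 1/p) for each prime factor p:
φ(1357) = 1357 × (1 - 1/23) × (1 - 1/59)
φ(1357) = 1276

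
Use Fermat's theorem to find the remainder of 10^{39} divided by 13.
12

By Fermat's Little Theorem, a^(p-1) ≡ 1 (mod p) for prime p and gcd(a, p) = 1
Here p = 13, so 10^12 ≡ 1 (mod 13)
We can reduce the exponent: 39 mod 12 = 3
So 10^39 ≡ 10^3 (mod 13)
Computing: 10^3 mod 13 = 12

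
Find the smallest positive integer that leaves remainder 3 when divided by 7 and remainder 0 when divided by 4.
M = 7 × 4 = 28. M₁ = 4, y₁ ≡ 2 (mod 7). M₂ = 7, y₂ ≡ 3 (mod 4). k = 3×4×2 + 0×7×3 ≡ 24 (mod 28). The smallest positive such number is 24.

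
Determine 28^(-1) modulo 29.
28^(-1) ≡ 28 (mod 29). Verification: 28 × 28 = 784 ≡ 1 (mod 29)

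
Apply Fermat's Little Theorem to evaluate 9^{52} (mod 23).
13

By Fermat's Little Theorem, a^(p-1) ≡ 1 (mod p) for prime p and gcd(a, p) = 1
Here p = 23, so 9^22 ≡ 1 (mod 23)
We can reduce the exponent: 52 mod 22 = 8
So 9^52 ≡ 9^8 (mod 23)
Computing: 9^8 mod 23 = 13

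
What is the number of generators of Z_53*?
Number of primitive roots mod 53 = φ(52) = 24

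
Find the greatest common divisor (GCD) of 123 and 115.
1

Using the Euclidean algorithm:
123 = 1 × 115 + 8
115 = 14 × 8 + 3
8 = 2 × 3 + 2
3 = 1 × 2 + 1
2 = 2 × 1 + 0

GCD(123, 115) = 1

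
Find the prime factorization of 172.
2^2 × 43

Divide by primes starting from smallest:
172 ÷ 2 = 86
86 ÷ 2 = 43
43 ÷ 43 = 1

172 = 2^2 × 43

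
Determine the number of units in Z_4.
2

Prime factorization: 4 = 2^2
Using the formula φ(n) = n × Π(1 - 1/p) for each prime factor p:
φ(4) = 4 × (1 - 1/2)
φ(4) = 2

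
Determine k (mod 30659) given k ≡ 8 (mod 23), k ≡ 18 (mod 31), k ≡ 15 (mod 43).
8357

Using the Chinese Remainder Theorem:
M = product of moduli = 30659
For equation 1: M_1 = 1333, 1333 ≡ 22 (mod 23), inverse of 1333 mod 23 is 22 (check: 22 × 22 = 484 ≡ 1 (mod 23))
For equation 2: M_2 = 989, 989 ≡ 28 (mod 31), inverse of 989 mod 31 is 10 (check: 28 × 10 = 280 ≡ 1 (mod 31))
For equation 3: M_3 = 713, 713 ≡ 25 (mod 43), inverse of 713 mod 43 is 31 (check: 25 × 31 = 775 ≡ 1 (mod 43))
Combine: k ≡ Σ r_i×M_i×(M_i⁻¹ mod m_i) = 8×1333×22 + 18×989×10 + 15×713×31 = 234608 + 178020 + 331545 = 744173
744173 mod 30659 = 8357
k ≡ 8357 (mod 30659)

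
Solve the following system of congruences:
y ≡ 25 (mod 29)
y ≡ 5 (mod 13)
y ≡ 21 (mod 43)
12147

Using the Chinese Remainder Theorem:
M = product of moduli = 16211
For equation 1: M_1 = 559, 559 ≡ 8 (mod 29), inverse of 559 mod 29 is 11 (check: 8 × 11 = 88 ≡ 1 (mod 29))
For equation 2: M_2 = 1247, 1247 ≡ 12 (mod 13), inverse of 1247 mod 13 is 12 (check: 12 × 12 = 144 ≡ 1 (mod 13))
For equation 3: M_3 = 377, 377 ≡ 33 (mod 43), inverse of 377 mod 43 is 30 (check: 33 × 30 = 990 ≡ 1 (mod 43))
Combine: y ≡ Σ r_i×M_i×(M_i⁻¹ mod m_i) = 25×559×11 + 5×1247×12 + 21×377×30 = 153725 + 74820 + 237510 = 466055
466055 mod 16211 = 12147
y ≡ 12147 (mod 16211)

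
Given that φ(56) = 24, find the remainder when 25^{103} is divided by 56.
By Euler: 25^{24} ≡ 1 (mod 56) since gcd(25, 56) = 1. 103 = 4×24 + 7. So 25^{103} ≡ 25^{7} ≡ 25 (mod 56)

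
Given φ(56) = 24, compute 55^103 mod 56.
By Euler: 55^{24} ≡ 1 (mod 56) since gcd(55, 56) = 1. 103 = 4×24 + 7. So 55^{103} ≡ 55^{7} ≡ 55 (mod 56)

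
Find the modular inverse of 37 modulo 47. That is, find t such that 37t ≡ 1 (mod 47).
14

Using Extended Euclidean Algorithm:
gcd(37, 47) = 1
Bezout coefficients: 37 × 14 + 47 × -11 = 1
So 37 × 14 ≡ 1 (mod 47)
The inverse is 14 mod 47 = 14
Verification: 37 × 14 = 518 = 11 × 47 + 1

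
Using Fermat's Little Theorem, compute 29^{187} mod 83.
40

By Fermat's Little Theorem, a^(p-1) ≡ 1 (mod p) for prime p and gcd(a, p) = 1
Here p = 83, so 29^82 ≡ 1 (mod 83)
We can reduce the exponent: 187 mod 82 = 23
So 29^187 ≡ 29^23 (mod 83)
Computing: 29^23 mod 83 = 40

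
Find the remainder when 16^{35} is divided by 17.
By Fermat: 16^{16} ≡ 1 (mod 17). 35 = 2×16 + 3. So 16^{35} ≡ 16^{3} ≡ 16 (mod 17)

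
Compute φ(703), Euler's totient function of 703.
648

Prime factorization: 703 = 19 × 37
Using the formula φ(n) = n × Π(1 - 1/p) for each prime factor p:
φ(703) = 703 × (1 - 1/19) × (1 - 1/37)
φ(703) = 648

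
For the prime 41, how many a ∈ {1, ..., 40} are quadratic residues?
For prime 41, there are (p-1)/2 = (41-1)/2 = 20 quadratic residues (excluding 0).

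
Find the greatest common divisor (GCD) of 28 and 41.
1

Using the Euclidean algorithm:
28 = 0 × 41 + 28
41 = 1 × 28 + 13
28 = 2 × 13 + 2
13 = 6 × 2 + 1
2 = 2 × 1 + 0

GCD(28, 41) = 1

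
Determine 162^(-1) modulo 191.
162^(-1) ≡ 79 (mod 191). Verification: 162 × 79 = 12798 ≡ 1 (mod 191)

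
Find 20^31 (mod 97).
Using repeated squaring. 31 = 16 + 8 + 4 + 2 + 1 (binary 11111). Repeated squaring mod 97: 20^1 ≡ 20; 20^2 ≡ 20² = 400 ≡ 12; 20^4 ≡ 12² = 144 ≡ 47; 20^8 ≡ 47² = 2209 ≡ 75; 20^16 ≡ 75² = 5625 ≡ 96. Multiply: 20^31 = 20^16 × 20^8 × 20^4 × 20^2 × 20^1 ≡ 96 × 75 × 47 × 12 × 20 (mod 97): 96 × 75 = 7200 ≡ 22; 22 × 47 = 1034 ≡ 64; 64 × 12 = 768 ≡ 89; 89 × 20 = 1780 ≡ 34. So 20^31 ≡ 34 (mod 97).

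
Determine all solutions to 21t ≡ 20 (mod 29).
12

Since gcd(21, 29) = 1 divides 20, a solution exists.
Multiply both sides by the inverse of 21 mod 29:
  21^(-1) mod 29 = 18
  x ≡ 18 × 20 ≡ 360 ≡ 12 (mod 29)
Verification: 21 × 12 = 252 = 8 × 29 + 20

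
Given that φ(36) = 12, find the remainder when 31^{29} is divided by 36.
By Euler: 31^{12} ≡ 1 (mod 36) since gcd(31, 36) = 1. 29 = 2×12 + 5. So 31^{29} ≡ 31^{5} ≡ 7 (mod 36)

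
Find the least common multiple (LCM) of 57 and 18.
342

First find GCD(57, 18) using the Euclidean algorithm:
57 = 3 × 18 + 3
18 = 6 × 3 + 0
GCD(57, 18) = 3

LCM formula: LCM(a, b) = (a × b) / GCD(a, b)
LCM(57, 18) = (57 × 18) / 3
LCM(57, 18) = 1026 / 3
LCM(57, 18) = 342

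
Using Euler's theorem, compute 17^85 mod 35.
By Euler: 17^{24} ≡ 1 (mod 35) since gcd(17, 35) = 1. 85 = 3×24 + 13. So 17^{85} ≡ 17^{13} ≡ 17 (mod 35)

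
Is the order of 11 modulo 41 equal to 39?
No, the actual order is 40, not 39.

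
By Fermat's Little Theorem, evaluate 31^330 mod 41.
By Fermat: 31^{40} ≡ 1 (mod 41). 330 = 8×40 + 10. So 31^{330} ≡ 31^{10} ≡ 1 (mod 41)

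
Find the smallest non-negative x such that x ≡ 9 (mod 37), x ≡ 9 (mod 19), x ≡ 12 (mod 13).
2118

Using the Chinese Remainder Theorem:
M = product of moduli = 9139
For equation 1: M_1 = 247, 247 ≡ 25 (mod 37), inverse of 247 mod 37 is 3 (check: 25 × 3 = 75 ≡ 1 (mod 37))
For equation 2: M_2 = 481, 481 ≡ 6 (mod 19), inverse of 481 mod 19 is 16 (check: 6 × 16 = 96 ≡ 1 (mod 19))
For equation 3: M_3 = 703, 703 ≡ 1 (mod 13), inverse of 703 mod 13 is 1 (check: 1 × 1 = 1 ≡ 1 (mod 13))
Combine: x ≡ Σ r_i×M_i×(M_i⁻¹ mod m_i) = 9×247×3 + 9×481×16 + 12×703×1 = 6669 + 69264 + 8436 = 84369
84369 mod 9139 = 2118
x ≡ 2118 (mod 9139)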